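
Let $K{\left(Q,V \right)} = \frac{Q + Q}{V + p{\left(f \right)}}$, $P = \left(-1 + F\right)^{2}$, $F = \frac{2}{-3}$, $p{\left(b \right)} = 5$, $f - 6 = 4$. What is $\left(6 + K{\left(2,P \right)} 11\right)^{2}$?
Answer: $\frac{166464}{1225} \approx 135.89$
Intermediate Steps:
$f = 10$ ($f = 6 + 4 = 10$)
$F = - \frac{2}{3}$ ($F = 2 \left(- \frac{1}{3}\right) = - \frac{2}{3} \approx -0.66667$)
$P = \frac{25}{9}$ ($P = \left(-1 - \frac{2}{3}\right)^{2} = \left(- \frac{5}{3}\right)^{2} = \frac{25}{9} \approx 2.7778$)
$K{\left(Q,V \right)} = \frac{2 Q}{5 + V}$ ($K{\left(Q,V \right)} = \frac{Q + Q}{V + 5} = \frac{2 Q}{5 + V}$)
$\left(6 + K{\left(2,P \right)} 11\right)^{2} = \left(6 + 2 \cdot 2 \frac{1}{5 + \frac{25}{9}} \cdot 11\right)^{2} = \left(6 + 2 \cdot 2 \frac{1}{\frac{70}{9}} \cdot 11\right)^{2} = \left(6 + 2 \cdot 2 \cdot \frac{9}{70} \cdot 11\right)^{2} = \left(6 + \frac{18}{35} \cdot 11\right)^{2} = \left(6 + \frac{198}{35}\right)^{2} = \left(\frac{408}{35}\right)^{2} = \frac{166464}{1225}$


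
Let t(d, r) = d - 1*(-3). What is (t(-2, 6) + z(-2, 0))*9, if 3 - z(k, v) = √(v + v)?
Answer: 36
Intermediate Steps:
z(k, v) = 3 - √2*√v (z(k, v) = 3 - √(v + v) = 3 - √(2*v) = 3 - √2*√v)
t(d, r) = 3 + d (t(d, r) = d + 3 = 3 + d)
(t(-2, 6) + z(-2, 0))*9 = ((3 - 2) + (3 - √2*√0))*9 = (1 + (3 - 1*√2*0))*9 = (1 + (3 + 0))*9 = (1 + 3)*9 = 4*9 = 36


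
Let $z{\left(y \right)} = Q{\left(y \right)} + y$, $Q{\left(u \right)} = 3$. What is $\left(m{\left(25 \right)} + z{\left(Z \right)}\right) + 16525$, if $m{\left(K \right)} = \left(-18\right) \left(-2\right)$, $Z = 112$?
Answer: $16676$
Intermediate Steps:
$z{\left(y \right)} = 3 + y$
$m{\left(K \right)} = 36$
$\left(m{\left(25 \right)} + z{\left(Z \right)}\right) + 16525 = \left(36 + \left(3 + 112\right)\right) + 16525 = \left(36 + 115\right) + 16525 = 151 + 16525 = 16676$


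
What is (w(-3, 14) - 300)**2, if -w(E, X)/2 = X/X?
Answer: 91204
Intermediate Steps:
w(E, X) = -2 (w(E, X) = -2*X/X = -2*1 = -2)
(w(-3, 14) - 300)**2 = (-2 - 300)**2 = (-302)**2 = 91204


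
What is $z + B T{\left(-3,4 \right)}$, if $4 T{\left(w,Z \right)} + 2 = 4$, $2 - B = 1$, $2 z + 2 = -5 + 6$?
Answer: $0$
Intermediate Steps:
$z = - \frac{1}{2}$ ($z = -1 + \frac{-5 + 6}{2} = -1 + \frac{1}{2} \cdot 1 = -1 + \frac{1}{2} = - \frac{1}{2} \approx -0.5$)
$B = 1$ ($B = 2 - 1 = 1$)
$T{\left(w,Z \right)} = \frac{1}{2}$ ($T{\left(w,Z \right)} = - \frac{1}{2} + \frac{1}{4} \cdot 4 = - \frac{1}{2} + 1 = \frac{1}{2}$)
$z + B T{\left(-3,4 \right)} = - \frac{1}{2} + 1 \cdot \frac{1}{2} = - \frac{1}{2} + \frac{1}{2} = 0$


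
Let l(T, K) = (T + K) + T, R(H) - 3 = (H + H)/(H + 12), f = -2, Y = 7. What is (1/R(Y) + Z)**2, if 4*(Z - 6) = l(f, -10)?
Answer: 154449/20164 ≈ 7.6596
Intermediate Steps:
R(H) = 3 + 2*H/(12 + H) (R(H) = 3 + (H + H)/(H + 12) = 3 + (2*H)/(12 + H) = 3 + 2*H/(12 + H))
l(T, K) = K + 2*T (l(T, K) = (K + T) + T = K + 2*T)
Z = 5/2 (Z = 6 + (-10 + 2*(-2))/4 = 6 + (-10 - 4)/4 = 6 + (1/4)*(-14) = 6 - 7/2 = 5/2 ≈ 2.5000)
(1/R(Y) + Z)**2 = (1/((36 + 5*7)/(12 + 7)) + 5/2)**2 = (1/((36 + 35)/19) + 5/2)**2 = (1/((1/19)*71) + 5/2)**2 = (1/(71/19) + 5/2)**2 = (19/71 + 5/2)**2 = (393/142)**2 = 154449/20164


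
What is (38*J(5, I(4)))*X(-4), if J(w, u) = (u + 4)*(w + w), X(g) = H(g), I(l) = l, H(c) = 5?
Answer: 15200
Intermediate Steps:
X(g) = 5
J(w, u) = 2*w*(4 + u) (J(w, u) = (4 + u)*(2*w) = 2*w*(4 + u))
(38*J(5, I(4)))*X(-4) = (38*(2*5*(4 + 4)))*5 = (38*(2*5*8))*5 = (38*80)*5 = 3040*5 = 15200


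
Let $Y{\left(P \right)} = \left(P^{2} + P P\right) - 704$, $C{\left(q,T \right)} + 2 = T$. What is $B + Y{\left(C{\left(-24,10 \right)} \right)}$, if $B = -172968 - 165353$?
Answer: $-338897$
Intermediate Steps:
$C{\left(q,T \right)} = -2 + T$
$B = -338321$
$Y{\left(P \right)} = -704 + 2 P^{2}$ ($Y{\left(P \right)} = \left(P^{2} + P^{2}\right) - 704 = 2 P^{2} - 704 = -704 + 2 P^{2}$)
$B + Y{\left(C{\left(-24,10 \right)} \right)} = -338321 - \left(704 - 2 \left(-2 + 10\right)^{2}\right) = -338321 - \left(704 - 2 \cdot 8^{2}\right) = -338321 + \left(-704 + 2 \cdot 64\right) = -338321 + \left(-704 + 128\right) = -338321 - 576 = -338897$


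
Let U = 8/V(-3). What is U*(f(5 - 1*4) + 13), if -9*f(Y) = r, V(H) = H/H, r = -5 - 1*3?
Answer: 1000/9 ≈ 111.11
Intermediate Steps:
r = -8 (r = -5 - 3 = -8)
V(H) = 1
U = 8 (U = 8/1 = 8*1 = 8)
f(Y) = 8/9 (f(Y) = -⅑*(-8) = 8/9)
U*(f(5 - 1*4) + 13) = 8*(8/9 + 13) = 8*(125/9) = 1000/9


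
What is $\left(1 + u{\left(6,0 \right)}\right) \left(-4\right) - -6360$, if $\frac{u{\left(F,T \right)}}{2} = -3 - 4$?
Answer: $6412$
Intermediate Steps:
$u{\left(F,T \right)} = -14$ ($u{\left(F,T \right)} = 2 \left(-3 - 4\right) = 2 \left(-7\right) = -14$)
$\left(1 + u{\left(6,0 \right)}\right) \left(-4\right) - -6360 = \left(1 - 14\right) \left(-4\right) - -6360 = \left(-13\right) \left(-4\right) + 6360 = 52 + 6360 = 6412$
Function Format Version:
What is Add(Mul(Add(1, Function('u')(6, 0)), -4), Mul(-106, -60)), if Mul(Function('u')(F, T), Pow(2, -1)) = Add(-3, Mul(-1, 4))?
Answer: 6412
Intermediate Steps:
Function('u')(F, T) = -14 (Function('u')(F, T) = Mul(2, Add(-3, Mul(-1, 4))) = Mul(2, Add(-3, -4)) = Mul(2, -7) = -14)
Add(Mul(Add(1, Function('u')(6, 0)), -4), Mul(-106, -60)) = Add(Mul(Add(1, -14), -4), Mul(-106, -60)) = Add(Mul(-13, -4), 6360) = Add(52, 6360) = 6412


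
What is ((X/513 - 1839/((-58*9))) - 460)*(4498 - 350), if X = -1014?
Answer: -9430359782/4959 ≈ -1.9017e+6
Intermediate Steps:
((X/513 - 1839/((-58*9))) - 460)*(4498 - 350) = ((-1014/513 - 1839/((-58*9))) - 460)*(4498 - 350) = ((-1014*1/513 - 1839/(-522)) - 460)*4148 = ((-338/171 - 1839*(-1/522)) - 460)*4148 = ((-338/171 + 613/174) - 460)*4148 = (15337/9918 - 460)*4148 = -4546943/9918*4148 = -9430359782/4959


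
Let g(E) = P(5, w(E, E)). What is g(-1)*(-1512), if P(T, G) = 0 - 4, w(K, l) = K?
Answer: 6048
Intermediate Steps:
P(T, G) = -4
g(E) = -4
g(-1)*(-1512) = -4*(-1512) = 6048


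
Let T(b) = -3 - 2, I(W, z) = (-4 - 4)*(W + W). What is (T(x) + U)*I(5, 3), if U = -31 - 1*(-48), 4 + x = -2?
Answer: -960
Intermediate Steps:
x = -6 (x = -4 - 2 = -6)
I(W, z) = -16*W
T(b) = -5
U = 17 (U = -31 + 48 = 17)
(T(x) + U)*I(5, 3) = (-5 + 17)*(-16*5) = 12*(-80) = -960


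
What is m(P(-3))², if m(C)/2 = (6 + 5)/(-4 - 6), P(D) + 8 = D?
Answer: 121/25 ≈ 4.8400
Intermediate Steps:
P(D) = -8 + D
m(C) = -11/5 (m(C) = 2*((6 + 5)/(-4 - 6)) = 2*(11/(-10)) = 2*(11*(-⅒)) = 2*(-11/10) = -11/5)
m(P(-3))² = (-11/5)² = 121/25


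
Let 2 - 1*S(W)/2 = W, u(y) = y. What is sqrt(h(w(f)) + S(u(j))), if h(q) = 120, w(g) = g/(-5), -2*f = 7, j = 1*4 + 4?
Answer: 6*sqrt(3) ≈ 10.392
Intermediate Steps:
j = 8 (j = 4 + 4 = 8)
f = -7/2 (f = -1/2*7 = -7/2 ≈ -3.5000)
S(W) = 4 - 2*W
w(g) = -g/5 (w(g) = g*(-1/5) = -g/5)
sqrt(h(w(f)) + S(u(j))) = sqrt(120 + (4 - 2*8)) = sqrt(120 + (4 - 16)) = sqrt(120 - 12) = sqrt(108) = 6*sqrt(3)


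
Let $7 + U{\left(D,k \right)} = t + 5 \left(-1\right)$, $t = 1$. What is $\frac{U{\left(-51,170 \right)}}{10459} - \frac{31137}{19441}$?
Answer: $- \frac{325875734}{203333419} \approx -1.6027$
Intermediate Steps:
$U{\left(D,k \right)} = -11$ ($U{\left(D,k \right)} = -7 + \left(1 + 5 \left(-1\right)\right) = -7 + \left(1 - 5\right) = -7 - 4 = -11$)
$\frac{U{\left(-51,170 \right)}}{10459} - \frac{31137}{19441} = - \frac{11}{10459} - \frac{31137}{19441} = - \frac{325875734}{203333419}$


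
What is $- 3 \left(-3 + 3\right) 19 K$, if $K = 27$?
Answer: $0$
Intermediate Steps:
$- 3 \left(-3 + 3\right) 19 K = - 3 \left(-3 + 3\right) 19 \cdot 27 = \left(-3\right) 0 \cdot 19 \cdot 27 = 0 \cdot 19 \cdot 27 = 0 \cdot 27 = 0$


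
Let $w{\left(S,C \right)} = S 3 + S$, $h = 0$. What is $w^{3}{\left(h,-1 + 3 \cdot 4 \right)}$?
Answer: $0$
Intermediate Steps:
$w{\left(S,C \right)} = 4 S$ ($w{\left(S,C \right)} = 3 S + S = 4 S$)
$w^{3}{\left(h,-1 + 3 \cdot 4 \right)} = \left(4 \cdot 0\right)^{3} = 0^{3} = 0$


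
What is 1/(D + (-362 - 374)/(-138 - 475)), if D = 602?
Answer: 613/369762 ≈ 0.0016578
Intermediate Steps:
1/(D + (-362 - 374)/(-138 - 475)) = 1/(602 + (-362 - 374)/(-138 - 475)) = 1/(602 - 736/(-613)) = 1/(602 - 736*(-1/613)) = 1/(602 + 736/613) = 1/(369762/613) = 613/369762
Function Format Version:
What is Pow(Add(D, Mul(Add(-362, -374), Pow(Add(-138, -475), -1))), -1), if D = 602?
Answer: Rational(613, 369762) ≈ 0.0016578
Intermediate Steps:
Pow(Add(D, Mul(Add(-362, -374), Pow(Add(-138, -475), -1))), -1) = Pow(Add(602, Mul(Add(-362, -374), Pow(Add(-138, -475), -1))), -1) = Pow(Add(602, Mul(-736, Pow(-613, -1))), -1) = Pow(Add(602, Mul(-736, Rational(-1, 613))), -1) = Pow(Add(602, Rational(736, 613)), -1) = Pow(Rational(369762, 613), -1) = Rational(613, 369762)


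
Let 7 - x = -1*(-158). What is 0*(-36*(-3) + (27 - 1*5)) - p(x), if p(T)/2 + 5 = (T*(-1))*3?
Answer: -896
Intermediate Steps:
x = -151 (x = 7 - (-1)*(-158) = 7 - 1*158 = 7 - 158 = -151)
p(T) = -10 - 6*T (p(T) = -10 + 2*((T*(-1))*3) = -10 + 2*(-T*3) = -10 + 2*(-3*T) = -10 - 6*T)
0*(-36*(-3) + (27 - 1*5)) - p(x) = 0*(-36*(-3) + (27 - 1*5)) - (-10 - 6*(-151)) = 0*(108 + (27 - 5)) - (-10 + 906) = 0*(108 + 22) - 1*896 = 0*130 - 896 = 0 - 896 = -896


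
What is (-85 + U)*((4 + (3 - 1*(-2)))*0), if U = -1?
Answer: 0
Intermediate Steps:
(-85 + U)*((4 + (3 - 1*(-2)))*0) = (-85 - 1)*((4 + (3 - 1*(-2)))*0) = -86*(4 + (3 + 2))*0 = -86*(4 + 5)*0 = -774*0 = -86*0 = 0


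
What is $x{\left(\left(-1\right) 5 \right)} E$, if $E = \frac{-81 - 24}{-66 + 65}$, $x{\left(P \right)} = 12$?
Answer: $1260$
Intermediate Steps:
$E = 105$ ($E = - \frac{105}{-1} = \left(-105\right) \left(-1\right) = 105$)
$x{\left(\left(-1\right) 5 \right)} E = 12 \cdot 105 = 1260$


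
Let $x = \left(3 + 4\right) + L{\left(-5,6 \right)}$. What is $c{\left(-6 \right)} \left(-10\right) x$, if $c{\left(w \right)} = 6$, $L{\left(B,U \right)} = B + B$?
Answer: $180$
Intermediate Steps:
$L{\left(B,U \right)} = 2 B$
$x = -3$ ($x = \left(3 + 4\right) + 2 \left(-5\right) = 7 - 10 = -3$)
$c{\left(-6 \right)} \left(-10\right) x = 6 \left(-10\right) \left(-3\right) = \left(-60\right) \left(-3\right) = 180$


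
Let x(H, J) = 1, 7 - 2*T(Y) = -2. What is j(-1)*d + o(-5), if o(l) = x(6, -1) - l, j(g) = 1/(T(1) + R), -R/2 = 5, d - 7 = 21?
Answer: 10/11 ≈ 0.90909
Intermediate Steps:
d = 28 (d = 7 + 21 = 28)
T(Y) = 9/2 (T(Y) = 7/2 - ½*(-2) = 7/2 + 1 = 9/2)
R = -10 (R = -2*5 = -10)
j(g) = -2/11 (j(g) = 1/(9/2 - 10) = 1/(-11/2) = -2/11)
o(l) = 1 - l
j(-1)*d + o(-5) = -2/11*28 + (1 - 1*(-5)) = -56/11 + (1 + 5) = -56/11 + 6 = 10/11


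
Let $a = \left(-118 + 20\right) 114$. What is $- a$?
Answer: $11172$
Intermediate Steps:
$a = -11172$ ($a = \left(-98\right) 114 = -11172$)
$- a = \left(-1\right) \left(-11172\right) = 11172$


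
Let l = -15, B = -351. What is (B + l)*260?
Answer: -95160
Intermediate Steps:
(B + l)*260 = (-351 - 15)*260 = -366*260 = -95160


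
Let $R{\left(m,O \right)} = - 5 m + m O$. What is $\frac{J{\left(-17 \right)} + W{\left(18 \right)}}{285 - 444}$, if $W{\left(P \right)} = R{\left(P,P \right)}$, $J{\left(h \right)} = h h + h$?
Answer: $- \frac{506}{159} \approx -3.1824$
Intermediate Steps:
$J{\left(h \right)} = h + h^{2}$ ($J{\left(h \right)} = h^{2} + h = h + h^{2}$)
$R{\left(m,O \right)} = - 5 m + O m$
$W{\left(P \right)} = P \left(-5 + P\right)$
$\frac{J{\left(-17 \right)} + W{\left(18 \right)}}{285 - 444} = \frac{- 17 \left(1 - 17\right) + 18 \left(-5 + 18\right)}{285 - 444} = \frac{\left(-17\right) \left(-16\right) + 18 \cdot 13}{-159} = \left(272 + 234\right) \left(- \frac{1}{159}\right) = 506 \left(- \frac{1}{159}\right) = - \frac{506}{159}$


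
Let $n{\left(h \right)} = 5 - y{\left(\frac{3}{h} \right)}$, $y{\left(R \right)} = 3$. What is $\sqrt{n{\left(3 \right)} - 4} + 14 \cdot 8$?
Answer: $112 + i \sqrt{2} \approx 112.0 + 1.4142 i$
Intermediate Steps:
$n{\left(h \right)} = 2$ ($n{\left(h \right)} = 5 - 3 = 2$)
$\sqrt{n{\left(3 \right)} - 4} + 14 \cdot 8 = \sqrt{2 - 4} + 14 \cdot 8 = \sqrt{-2} + 112 = i \sqrt{2} + 112 = 112 + i \sqrt{2}$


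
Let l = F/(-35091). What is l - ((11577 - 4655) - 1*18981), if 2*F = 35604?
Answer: 47016063/3899 ≈ 12059.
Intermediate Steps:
F = 17802 (F = (½)*35604 = 17802)
l = -1978/3899 (l = 17802/(-35091) = 17802*(-1/35091) = -1978/3899 ≈ -0.50731)
l - ((11577 - 4655) - 1*18981) = -1978/3899 - ((11577 - 4655) - 1*18981) = -1978/3899 - (6922 - 18981) = -1978/3899 - 1*(-12059) = -1978/3899 + 12059 = 47016063/3899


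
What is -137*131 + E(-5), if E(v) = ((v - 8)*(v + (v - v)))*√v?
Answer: -17947 + 65*I*√5 ≈ -17947.0 + 145.34*I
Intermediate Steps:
E(v) = v^(3/2)*(-8 + v) (E(v) = ((-8 + v)*(v + 0))*√v = ((-8 + v)*v)*√v = (v*(-8 + v))*√v = v^(3/2)*(-8 + v))
-137*131 + E(-5) = -137*131 + (-5)^(3/2)*(-8 - 5) = -17947 - 5*I*√5*(-13) = -17947 + 65*I*√5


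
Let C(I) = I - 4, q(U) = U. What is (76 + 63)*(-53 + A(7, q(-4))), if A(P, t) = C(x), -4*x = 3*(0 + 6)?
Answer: -17097/2 ≈ -8548.5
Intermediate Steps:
x = -9/2 (x = -3*(0 + 6)/4 = -3*6/4 = -¼*18 = -9/2 ≈ -4.5000)
C(I) = -4 + I
A(P, t) = -17/2 (A(P, t) = -4 - 9/2 = -17/2)
(76 + 63)*(-53 + A(7, q(-4))) = (76 + 63)*(-53 - 17/2) = 139*(-123/2) = -17097/2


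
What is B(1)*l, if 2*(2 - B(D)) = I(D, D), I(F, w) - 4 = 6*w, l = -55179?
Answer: 165537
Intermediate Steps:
I(F, w) = 4 + 6*w
B(D) = -3*D (B(D) = 2 - (4 + 6*D)/2 = 2 + (-2 - 3*D) = -3*D)
B(1)*l = -3*1*(-55179) = -3*(-55179) = 165537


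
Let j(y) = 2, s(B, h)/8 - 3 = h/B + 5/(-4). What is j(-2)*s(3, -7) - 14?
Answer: -70/3 ≈ -23.333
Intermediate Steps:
s(B, h) = 14 + 8*h/B (s(B, h) = 24 + 8*(h/B + 5/(-4)) = 24 + 8*(h/B + 5*(-1/4)) = 24 + 8*(h/B - 5/4) = 24 + 8*(-5/4 + h/B) = 24 + (-10 + 8*h/B) = 14 + 8*h/B)
j(-2)*s(3, -7) - 14 = 2*(14 + 8*(-7)/3) - 14 = 2*(14 + 8*(-7)*(1/3)) - 14 = 2*(14 - 56/3) - 14 = 2*(-14/3) - 14 = -28/3 - 14 = -70/3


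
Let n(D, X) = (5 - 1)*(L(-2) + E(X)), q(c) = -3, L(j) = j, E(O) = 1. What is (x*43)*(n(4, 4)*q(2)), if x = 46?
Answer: 23736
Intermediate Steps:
n(D, X) = -4 (n(D, X) = (5 - 1)*(-2 + 1) = 4*(-1) = -4)
(x*43)*(n(4, 4)*q(2)) = (46*43)*(-4*(-3)) = 1978*12 = 23736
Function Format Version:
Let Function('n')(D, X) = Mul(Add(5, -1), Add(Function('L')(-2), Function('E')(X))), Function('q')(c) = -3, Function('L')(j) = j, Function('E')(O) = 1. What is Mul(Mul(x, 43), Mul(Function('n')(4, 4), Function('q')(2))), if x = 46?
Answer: 23736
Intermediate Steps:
Function('n')(D, X) = -4 (Function('n')(D, X) = Mul(Add(5, -1), Add(-2, 1)) = Mul(4, -1) = -4)
Mul(Mul(x, 43), Mul(Function('n')(4, 4), Function('q')(2))) = Mul(Mul(46, 43), Mul(-4, -3)) = Mul(1978, 12) = 23736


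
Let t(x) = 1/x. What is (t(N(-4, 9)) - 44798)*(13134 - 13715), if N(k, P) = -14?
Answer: 52055359/2 ≈ 2.6028e+7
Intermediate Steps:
(t(N(-4, 9)) - 44798)*(13134 - 13715) = (1/(-14) - 44798)*(13134 - 13715) = (-1/14 - 44798)*(-581) = -627173/14*(-581) = 52055359/2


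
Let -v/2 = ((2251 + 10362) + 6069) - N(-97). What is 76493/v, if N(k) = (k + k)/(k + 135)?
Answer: -1453367/710110 ≈ -2.0467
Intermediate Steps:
N(k) = 2*k/(135 + k) (N(k) = (2*k)/(135 + k) = 2*k/(135 + k))
v = -710110/19 (v = -2*(((2251 + 10362) + 6069) - 2*(-97)/(135 - 97)) = -2*((12613 + 6069) - 2*(-97)/38) = -2*(18682 - 2*(-97)/38) = -2*(18682 - 1*(-97/19)) = -2*(18682 + 97/19) = -2*355055/19 = -710110/19 ≈ -37374.)
76493/v = 76493/(-710110/19) = 76493*(-19/710110) = -1453367/710110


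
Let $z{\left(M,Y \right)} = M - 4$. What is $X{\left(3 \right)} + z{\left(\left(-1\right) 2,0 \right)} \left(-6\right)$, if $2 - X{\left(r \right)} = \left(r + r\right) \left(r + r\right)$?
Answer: $2$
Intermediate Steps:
$X{\left(r \right)} = 2 - 4 r^{2}$ ($X{\left(r \right)} = 2 - \left(r + r\right) \left(r + r\right) = 2 - 2 r 2 r = 2 - 4 r^{2}$)
$z{\left(M,Y \right)} = -4 + M$
$X{\left(3 \right)} + z{\left(\left(-1\right) 2,0 \right)} \left(-6\right) = \left(2 - 4 \cdot 3^{2}\right) + \left(-4 - 2\right) \left(-6\right) = \left(2 - 36\right) + \left(-4 - 2\right) \left(-6\right) = \left(2 - 36\right) - -36 = -34 + 36 = 2$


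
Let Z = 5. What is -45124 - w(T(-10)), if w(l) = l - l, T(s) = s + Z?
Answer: -45124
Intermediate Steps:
T(s) = 5 + s (T(s) = s + 5 = 5 + s)
w(l) = 0
-45124 - w(T(-10)) = -45124 - 1*0 = -45124 + 0 = -45124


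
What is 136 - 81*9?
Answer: -593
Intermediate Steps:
136 - 81*9 = 136 - 729 = -593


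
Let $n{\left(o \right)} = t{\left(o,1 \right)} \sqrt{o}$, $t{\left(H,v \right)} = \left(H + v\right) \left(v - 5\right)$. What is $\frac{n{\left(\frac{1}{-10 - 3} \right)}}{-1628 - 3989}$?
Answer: $\frac{48 i \sqrt{13}}{949273} \approx 0.00018231 i$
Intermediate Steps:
$t{\left(H,v \right)} = \left(-5 + v\right) \left(H + v\right)$ ($t{\left(H,v \right)} = \left(H + v\right) \left(-5 + v\right) = \left(-5 + v\right) \left(H + v\right)$)
$n{\left(o \right)} = \sqrt{o} \left(-4 - 4 o\right)$ ($n{\left(o \right)} = \left(1^{2} - 5 o - 5 + o 1\right) \sqrt{o} = \left(1 - 5 o - 5 + o\right) \sqrt{o} = \left(-4 - 4 o\right) \sqrt{o} = \sqrt{o} \left(-4 - 4 o\right)$)
$\frac{n{\left(\frac{1}{-10 - 3} \right)}}{-1628 - 3989} = \frac{4 \sqrt{\frac{1}{-10 - 3}} \left(-1 - \frac{1}{-10 - 3}\right)}{-1628 - 3989} = \frac{4 \sqrt{\frac{1}{-13}} \left(-1 - \frac{1}{-13}\right)}{-5617} = 4 \sqrt{- \frac{1}{13}} \left(-1 - - \frac{1}{13}\right) \left(- \frac{1}{5617}\right) = 4 \frac{i \sqrt{13}}{13} \left(-1 + \frac{1}{13}\right) \left(- \frac{1}{5617}\right) = 4 \frac{i \sqrt{13}}{13} \left(- \frac{12}{13}\right) \left(- \frac{1}{5617}\right) = - \frac{48 i \sqrt{13}}{169} \left(- \frac{1}{5617}\right) = \frac{48 i \sqrt{13}}{949273}$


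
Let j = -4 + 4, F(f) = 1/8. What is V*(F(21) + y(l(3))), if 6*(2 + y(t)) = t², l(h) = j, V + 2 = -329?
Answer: 4965/8 ≈ 620.63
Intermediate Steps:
V = -331 (V = -2 - 329 = -331)
F(f) = ⅛
j = 0
l(h) = 0
y(t) = -2 + t²/6
V*(F(21) + y(l(3))) = -331*(⅛ + (-2 + (⅙)*0²)) = -331*(⅛ + (-2 + (⅙)*0)) = -331*(⅛ + (-2 + 0)) = -331*(⅛ - 2) = -331*(-15/8) = 4965/8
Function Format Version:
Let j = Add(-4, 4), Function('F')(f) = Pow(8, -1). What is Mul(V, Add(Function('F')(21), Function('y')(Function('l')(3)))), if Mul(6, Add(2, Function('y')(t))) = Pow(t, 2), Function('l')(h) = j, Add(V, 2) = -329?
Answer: Rational(4965, 8) ≈ 620.63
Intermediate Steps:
V = -331 (V = Add(-2, -329) = -331)
Function('F')(f) = Rational(1, 8)
j = 0
Function('l')(h) = 0
Function('y')(t) = Add(-2, Mul(Rational(1, 6), Pow(t, 2)))
Mul(V, Add(Function('F')(21), Function('y')(Function('l')(3)))) = Mul(-331, Add(Rational(1, 8), Add(-2, Mul(Rational(1, 6), Pow(0, 2))))) = Mul(-331, Add(Rational(1, 8), Add(-2, Mul(Rational(1, 6), 0)))) = Mul(-331, Add(Rational(1, 8), Add(-2, 0))) = Mul(-331, Add(Rational(1, 8), -2)) = Mul(-331, Rational(-15, 8)) = Rational(4965, 8)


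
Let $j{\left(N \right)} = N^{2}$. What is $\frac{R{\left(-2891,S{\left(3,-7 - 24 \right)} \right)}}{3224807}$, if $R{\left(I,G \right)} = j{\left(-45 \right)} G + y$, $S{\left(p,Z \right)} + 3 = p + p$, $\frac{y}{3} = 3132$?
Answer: $\frac{15471}{3224807} \approx 0.0047975$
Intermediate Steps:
$y = 9396$ ($y = 3 \cdot 3132 = 9396$)
$S{\left(p,Z \right)} = -3 + 2 p$ ($S{\left(p,Z \right)} = -3 + \left(p + p\right) = -3 + 2 p$)
$R{\left(I,G \right)} = 9396 + 2025 G$ ($R{\left(I,G \right)} = \left(-45\right)^{2} G + 9396 = 2025 G + 9396 = 9396 + 2025 G$)
$\frac{R{\left(-2891,S{\left(3,-7 - 24 \right)} \right)}}{3224807} = \frac{9396 + 2025 \left(-3 + 2 \cdot 3\right)}{3224807} = \left(9396 + 2025 \left(-3 + 6\right)\right) \frac{1}{3224807} = \left(9396 + 2025 \cdot 3\right) \frac{1}{3224807} = \left(9396 + 6075\right) \frac{1}{3224807} = 15471 \cdot \frac{1}{3224807} = \frac{15471}{3224807}$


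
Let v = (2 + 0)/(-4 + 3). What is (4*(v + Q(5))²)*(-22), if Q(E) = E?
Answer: -792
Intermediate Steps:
v = -2 (v = 2/(-1) = 2*(-1) = -2)
(4*(v + Q(5))²)*(-22) = (4*(-2 + 5)²)*(-22) = (4*3²)*(-22) = (4*9)*(-22) = 36*(-22) = -792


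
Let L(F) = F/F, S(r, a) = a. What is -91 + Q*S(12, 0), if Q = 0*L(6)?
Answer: -91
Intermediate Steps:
L(F) = 1
Q = 0 (Q = 0*1 = 0)
-91 + Q*S(12, 0) = -91 + 0*0 = -91 + 0 = -91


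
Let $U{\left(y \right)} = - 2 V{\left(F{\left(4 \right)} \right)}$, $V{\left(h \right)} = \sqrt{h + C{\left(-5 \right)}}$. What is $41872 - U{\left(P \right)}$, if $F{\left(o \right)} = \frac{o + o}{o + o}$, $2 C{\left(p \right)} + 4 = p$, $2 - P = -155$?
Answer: $41872 + i \sqrt{14} \approx 41872.0 + 3.7417 i$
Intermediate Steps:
$P = 157$ ($P = 2 - -155 = 2 + 155 = 157$)
$C{\left(p \right)} = -2 + \frac{p}{2}$
$F{\left(o \right)} = 1$ ($F{\left(o \right)} = \frac{2 o}{2 o} = 2 o \frac{1}{2 o} = 1$)
$V{\left(h \right)} = \sqrt{- \frac{9}{2} + h}$ ($V{\left(h \right)} = \sqrt{h + \left(-2 + \frac{1}{2} \left(-5\right)\right)} = \sqrt{h - \frac{9}{2}} = \sqrt{- \frac{9}{2} + h}$)
$U{\left(y \right)} = - i \sqrt{14}$ ($U{\left(y \right)} = - 2 \frac{\sqrt{-18 + 4 \cdot 1}}{2} = - 2 \frac{\sqrt{-18 + 4}}{2} = - 2 \frac{\sqrt{-14}}{2} = - 2 \frac{i \sqrt{14}}{2} = - i \sqrt{14}$)
$41872 - U{\left(P \right)} = 41872 - - i \sqrt{14} = 41872 + i \sqrt{14}$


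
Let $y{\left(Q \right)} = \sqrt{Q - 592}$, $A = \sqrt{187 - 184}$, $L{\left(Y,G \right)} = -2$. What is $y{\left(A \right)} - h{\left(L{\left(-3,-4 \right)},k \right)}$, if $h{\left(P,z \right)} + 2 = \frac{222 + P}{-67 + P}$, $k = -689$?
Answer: $\frac{358}{69} + \sqrt{-592 + \sqrt{3}} \approx 5.1884 + 24.295 i$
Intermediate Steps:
$h{\left(P,z \right)} = -2 + \frac{222 + P}{-67 + P}$
$A = \sqrt{3} \approx 1.732$
$y{\left(Q \right)} = \sqrt{-592 + Q}$
$y{\left(A \right)} - h{\left(L{\left(-3,-4 \right)},k \right)} = \sqrt{-592 + \sqrt{3}} - \frac{356 - -2}{-67 - 2} = \sqrt{-592 + \sqrt{3}} - \frac{356 + 2}{-69} = \sqrt{-592 + \sqrt{3}} - \left(- \frac{1}{69}\right) 358 = \sqrt{-592 + \sqrt{3}} - - \frac{358}{69} = \sqrt{-592 + \sqrt{3}} + \frac{358}{69} = \frac{358}{69} + \sqrt{-592 + \sqrt{3}}$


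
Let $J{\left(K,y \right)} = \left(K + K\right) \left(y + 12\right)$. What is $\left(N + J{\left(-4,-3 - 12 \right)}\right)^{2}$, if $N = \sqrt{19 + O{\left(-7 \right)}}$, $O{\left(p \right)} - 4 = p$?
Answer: $784$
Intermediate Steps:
$O{\left(p \right)} = 4 + p$
$J{\left(K,y \right)} = 2 K \left(12 + y\right)$
$N = 4$ ($N = \sqrt{19 + \left(4 - 7\right)} = \sqrt{19 - 3} = \sqrt{16} = 4$)
$\left(N + J{\left(-4,-3 - 12 \right)}\right)^{2} = \left(4 + 2 \left(-4\right) \left(12 - 15\right)\right)^{2} = \left(4 + 2 \left(-4\right) \left(-3\right)\right)^{2} = \left(4 + 24\right)^{2} = 28^{2} = 784$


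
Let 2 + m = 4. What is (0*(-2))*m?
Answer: 0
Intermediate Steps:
m = 2 (m = -2 + 4 = 2)
(0*(-2))*m = (0*(-2))*2 = 0*2 = 0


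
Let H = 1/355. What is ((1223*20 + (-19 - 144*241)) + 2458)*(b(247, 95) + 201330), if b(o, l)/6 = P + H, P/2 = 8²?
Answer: -111993626556/71 ≈ -1.5774e+9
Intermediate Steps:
P = 128 (P = 2*8² = 2*64 = 128)
H = 1/355 ≈ 0.0028169
b(o, l) = 272646/355 (b(o, l) = 6*(128 + 1/355) = 6*(45441/355) = 272646/355)
((1223*20 + (-19 - 144*241)) + 2458)*(b(247, 95) + 201330) = ((1223*20 + (-19 - 144*241)) + 2458)*(272646/355 + 201330) = ((24460 + (-19 - 34704)) + 2458)*(71744796/355) = ((24460 - 34723) + 2458)*(71744796/355) = (-10263 + 2458)*(71744796/355) = -7805*71744796/355 = -111993626556/71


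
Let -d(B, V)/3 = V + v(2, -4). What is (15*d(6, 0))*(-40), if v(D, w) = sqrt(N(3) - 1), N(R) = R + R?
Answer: 1800*sqrt(5) ≈ 4024.9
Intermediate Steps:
N(R) = 2*R
v(D, w) = sqrt(5) (v(D, w) = sqrt(2*3 - 1) = sqrt(6 - 1) = sqrt(5))
d(B, V) = -3*V - 3*sqrt(5) (d(B, V) = -3*(V + sqrt(5)) = -3*V - 3*sqrt(5))
(15*d(6, 0))*(-40) = (15*(-3*0 - 3*sqrt(5)))*(-40) = (15*(0 - 3*sqrt(5)))*(-40) = (15*(-3*sqrt(5)))*(-40) = -45*sqrt(5)*(-40) = 1800*sqrt(5)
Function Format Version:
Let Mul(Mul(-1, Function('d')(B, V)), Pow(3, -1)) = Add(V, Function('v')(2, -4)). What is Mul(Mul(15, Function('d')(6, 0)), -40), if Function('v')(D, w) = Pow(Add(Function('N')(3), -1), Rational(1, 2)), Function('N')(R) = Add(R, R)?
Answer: Mul(1800, Pow(5, Rational(1, 2))) ≈ 4024.9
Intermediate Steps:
Function('N')(R) = Mul(2, R)
Function('v')(D, w) = Pow(5, Rational(1, 2)) (Function('v')(D, w) = Pow(Add(Mul(2, 3), -1), Rational(1, 2)) = Pow(Add(6, -1), Rational(1, 2)) = Pow(5, Rational(1, 2)))
Function('d')(B, V) = Add(Mul(-3, V), Mul(-3, Pow(5, Rational(1, 2)))) (Function('d')(B, V) = Mul(-3, Add(V, Pow(5, Rational(1, 2)))) = Add(Mul(-3, V), Mul(-3, Pow(5, Rational(1, 2)))))
Mul(Mul(15, Function('d')(6, 0)), -40) = Mul(Mul(15, Add(Mul(-3, 0), Mul(-3, Pow(5, Rational(1, 2))))), -40) = Mul(Mul(15, Add(0, Mul(-3, Pow(5, Rational(1, 2))))), -40) = Mul(Mul(15, Mul(-3, Pow(5, Rational(1, 2)))), -40) = Mul(Mul(-45, Pow(5, Rational(1, 2))), -40) = Mul(1800, Pow(5, Rational(1, 2)))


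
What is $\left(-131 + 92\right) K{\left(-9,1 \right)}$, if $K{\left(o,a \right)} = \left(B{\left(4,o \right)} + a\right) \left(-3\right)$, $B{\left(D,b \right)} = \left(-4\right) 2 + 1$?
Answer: $-702$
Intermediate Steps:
$B{\left(D,b \right)} = -7$ ($B{\left(D,b \right)} = -8 + 1 = -7$)
$K{\left(o,a \right)} = 21 - 3 a$ ($K{\left(o,a \right)} = \left(-7 + a\right) \left(-3\right) = 21 - 3 a$)
$\left(-131 + 92\right) K{\left(-9,1 \right)} = \left(-131 + 92\right) \left(21 - 3\right) = - 39 \left(21 - 3\right) = \left(-39\right) 18 = -702$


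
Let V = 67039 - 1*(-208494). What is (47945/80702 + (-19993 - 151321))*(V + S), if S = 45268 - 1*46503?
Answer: -1896130799008967/40351 ≈ -4.6991e+10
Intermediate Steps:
V = 275533 (V = 67039 + 208494 = 275533)
S = -1235 (S = 45268 - 46503 = -1235)
(47945/80702 + (-19993 - 151321))*(V + S) = (47945/80702 + (-19993 - 151321))*(275533 - 1235) = (47945*(1/80702) - 171314)*274298 = (47945/80702 - 171314)*274298 = -13825334483/80702*274298 = -1896130799008967/40351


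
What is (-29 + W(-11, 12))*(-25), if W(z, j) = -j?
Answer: 1025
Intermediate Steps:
(-29 + W(-11, 12))*(-25) = (-29 - 1*12)*(-25) = (-29 - 12)*(-25) = -41*(-25) = 1025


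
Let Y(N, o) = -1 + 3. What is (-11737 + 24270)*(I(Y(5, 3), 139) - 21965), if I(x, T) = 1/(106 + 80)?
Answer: -51203433637/186 ≈ -2.7529e+8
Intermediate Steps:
Y(N, o) = 2
I(x, T) = 1/186
(-11737 + 24270)*(I(Y(5, 3), 139) - 21965) = (-11737 + 24270)*(1/186 - 21965) = 12533*(-4085489/186) = -51203433637/186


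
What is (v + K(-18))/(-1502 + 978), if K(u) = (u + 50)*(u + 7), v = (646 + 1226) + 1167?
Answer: -2687/524 ≈ -5.1279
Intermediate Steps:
v = 3039 (v = 1872 + 1167 = 3039)
K(u) = (7 + u)*(50 + u) (K(u) = (50 + u)*(7 + u) = (7 + u)*(50 + u))
(v + K(-18))/(-1502 + 978) = (3039 + (350 + (-18)² + 57*(-18)))/(-1502 + 978) = (3039 + (350 + 324 - 1026))/(-524) = (3039 - 352)*(-1/524) = 2687*(-1/524) = -2687/524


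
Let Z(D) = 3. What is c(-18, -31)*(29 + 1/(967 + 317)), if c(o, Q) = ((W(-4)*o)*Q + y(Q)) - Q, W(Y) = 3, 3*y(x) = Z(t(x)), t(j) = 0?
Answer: 31763161/642 ≈ 49475.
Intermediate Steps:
y(x) = 1 (y(x) = (1/3)*3 = 1)
c(o, Q) = 1 - Q + 3*Q*o (c(o, Q) = ((3*o)*Q + 1) - Q = (3*Q*o + 1) - Q = (1 + 3*Q*o) - Q = 1 - Q + 3*Q*o)
c(-18, -31)*(29 + 1/(967 + 317)) = (1 - 1*(-31) + 3*(-31)*(-18))*(29 + 1/(967 + 317)) = (1 + 31 + 1674)*(29 + 1/1284) = 1706*(29 + 1/1284) = 1706*(37237/1284) = 31763161/642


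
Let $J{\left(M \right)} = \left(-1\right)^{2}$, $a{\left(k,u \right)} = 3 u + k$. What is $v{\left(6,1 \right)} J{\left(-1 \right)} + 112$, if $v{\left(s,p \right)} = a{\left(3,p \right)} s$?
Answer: $148$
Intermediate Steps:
$a{\left(k,u \right)} = k + 3 u$
$J{\left(M \right)} = 1$
$v{\left(s,p \right)} = s \left(3 + 3 p\right)$ ($v{\left(s,p \right)} = \left(3 + 3 p\right) s = s \left(3 + 3 p\right)$)
$v{\left(6,1 \right)} J{\left(-1 \right)} + 112 = 3 \cdot 6 \left(1 + 1\right) 1 + 112 = 3 \cdot 6 \cdot 2 \cdot 1 + 112 = 36 \cdot 1 + 112 = 36 + 112 = 148$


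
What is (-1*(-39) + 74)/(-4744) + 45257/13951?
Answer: 213122745/66183544 ≈ 3.2202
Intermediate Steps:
(-1*(-39) + 74)/(-4744) + 45257/13951 = (39 + 74)*(-1/4744) + 45257*(1/13951) = 113*(-1/4744) + 45257/13951 = -113/4744 + 45257/13951 = 213122745/66183544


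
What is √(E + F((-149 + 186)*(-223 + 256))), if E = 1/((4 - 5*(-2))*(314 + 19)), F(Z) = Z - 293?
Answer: √2241042566/1554 ≈ 30.463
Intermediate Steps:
F(Z) = -293 + Z
E = 1/4662 (E = 1/((4 + 10)*333) = 1/(14*333) = 1/4662 ≈ 0.00021450)
√(E + F((-149 + 186)*(-223 + 256))) = √(1/4662 + (-293 + (-149 + 186)*(-223 + 256))) = √(1/4662 + (-293 + 37*33)) = √(1/4662 + (-293 + 1221)) = √(1/4662 + 928) = √(4326337/4662) = √2241042566/1554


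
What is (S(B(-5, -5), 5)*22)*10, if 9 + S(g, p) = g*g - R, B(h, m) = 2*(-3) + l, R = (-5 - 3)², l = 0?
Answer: -8140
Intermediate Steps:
R = 64 (R = (-8)² = 64)
B(h, m) = -6 (B(h, m) = 2*(-3) + 0 = -6 + 0 = -6)
S(g, p) = -73 + g² (S(g, p) = -9 + (g*g - 1*64) = -9 + (g² - 64) = -9 + (-64 + g²) = -73 + g²)
(S(B(-5, -5), 5)*22)*10 = ((-73 + (-6)²)*22)*10 = ((-73 + 36)*22)*10 = -37*22*10 = -814*10 = -8140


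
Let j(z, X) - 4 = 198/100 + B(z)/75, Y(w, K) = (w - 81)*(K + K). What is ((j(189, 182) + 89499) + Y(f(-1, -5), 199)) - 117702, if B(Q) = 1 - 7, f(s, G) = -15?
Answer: -664051/10 ≈ -66405.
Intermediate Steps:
B(Q) = -6
Y(w, K) = 2*K*(-81 + w) (Y(w, K) = (-81 + w)*(2*K) = 2*K*(-81 + w))
j(z, X) = 59/10 (j(z, X) = 4 + (198/100 - 6/75) = 4 + (198*(1/100) - 6*1/75) = 4 + (99/50 - 2/25) = 4 + 19/10 = 59/10)
((j(189, 182) + 89499) + Y(f(-1, -5), 199)) - 117702 = ((59/10 + 89499) + 2*199*(-81 - 15)) - 117702 = (895049/10 + 2*199*(-96)) - 117702 = (895049/10 - 38208) - 117702 = 512969/10 - 117702 = -664051/10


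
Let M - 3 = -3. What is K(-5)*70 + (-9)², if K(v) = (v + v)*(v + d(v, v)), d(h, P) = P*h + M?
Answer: -13919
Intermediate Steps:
M = 0 (M = 3 - 3 = 0)
d(h, P) = P*h (d(h, P) = P*h + 0 = P*h)
K(v) = 2*v*(v + v²) (K(v) = (v + v)*(v + v*v) = (2*v)*(v + v²) = 2*v*(v + v²))
K(-5)*70 + (-9)² = (2*(-5)²*(1 - 5))*70 + (-9)² = (2*25*(-4))*70 + 81 = -200*70 + 81 = -14000 + 81 = -13919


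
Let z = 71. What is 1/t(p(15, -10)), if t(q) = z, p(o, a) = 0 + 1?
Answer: 1/71 ≈ 0.014085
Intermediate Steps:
p(o, a) = 1
t(q) = 71
1/t(p(15, -10)) = 1/71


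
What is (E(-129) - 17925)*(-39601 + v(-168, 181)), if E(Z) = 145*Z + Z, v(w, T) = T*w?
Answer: 2573460831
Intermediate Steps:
E(Z) = 146*Z
(E(-129) - 17925)*(-39601 + v(-168, 181)) = (146*(-129) - 17925)*(-39601 + 181*(-168)) = (-18834 - 17925)*(-39601 - 30408) = -36759*(-70009) = 2573460831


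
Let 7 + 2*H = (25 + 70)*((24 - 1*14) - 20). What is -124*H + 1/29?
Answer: 1720687/29 ≈ 59334.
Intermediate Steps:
H = -957/2 (H = -7/2 + ((25 + 70)*((24 - 1*14) - 20))/2 = -7/2 + (95*((24 - 14) - 20))/2 = -7/2 + (95*(10 - 20))/2 = -7/2 + (95*(-10))/2 = -7/2 + (½)*(-950) = -7/2 - 475 = -957/2 ≈ -478.50)
-124*H + 1/29 = -124*(-957/2) + 1/29 = 59334 + 1/29 = 1720687/29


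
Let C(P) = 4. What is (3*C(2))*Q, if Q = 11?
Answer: 132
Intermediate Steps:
(3*C(2))*Q = (3*4)*11 = 12*11 = 132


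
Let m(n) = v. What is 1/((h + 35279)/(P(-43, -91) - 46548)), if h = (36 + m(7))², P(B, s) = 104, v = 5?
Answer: -11611/9240 ≈ -1.2566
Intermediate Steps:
m(n) = 5
h = 1681 (h = (36 + 5)² = 41² = 1681)
1/((h + 35279)/(P(-43, -91) - 46548)) = 1/((1681 + 35279)/(104 - 46548)) = 1/(36960/(-46444)) = 1/(36960*(-1/46444)) = 1/(-9240/11611) = -11611/9240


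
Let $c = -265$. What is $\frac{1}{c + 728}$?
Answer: $\frac{1}{463} \approx 0.0021598$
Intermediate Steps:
$\frac{1}{c + 728} = \frac{1}{-265 + 728} = \frac{1}{463}$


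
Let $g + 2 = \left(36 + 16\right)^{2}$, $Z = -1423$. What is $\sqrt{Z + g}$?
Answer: $\sqrt{1279} \approx 35.763$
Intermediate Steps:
$g = 2702$ ($g = -2 + \left(36 + 16\right)^{2} = -2 + 52^{2} = -2 + 2704 = 2702$)
$\sqrt{Z + g} = \sqrt{-1423 + 2702} = \sqrt{1279}$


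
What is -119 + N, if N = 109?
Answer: -10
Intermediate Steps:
-119 + N = -119 + 109 = -10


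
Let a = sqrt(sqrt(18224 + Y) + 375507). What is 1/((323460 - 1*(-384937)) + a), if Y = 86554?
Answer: 1/(708397 + sqrt(375507 + 3*sqrt(11642))) ≈ 1.4104e-6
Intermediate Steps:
a = sqrt(375507 + 3*sqrt(11642)) (a = sqrt(sqrt(18224 + 86554) + 375507) = sqrt(sqrt(104778) + 375507) = sqrt(3*sqrt(11642) + 375507) = sqrt(375507 + 3*sqrt(11642)) ≈ 613.05)
1/((323460 - 1*(-384937)) + a) = 1/((323460 - 1*(-384937)) + sqrt(375507 + 3*sqrt(11642))) = 1/((323460 + 384937) + sqrt(375507 + 3*sqrt(11642))) = 1/(708397 + sqrt(375507 + 3*sqrt(11642)))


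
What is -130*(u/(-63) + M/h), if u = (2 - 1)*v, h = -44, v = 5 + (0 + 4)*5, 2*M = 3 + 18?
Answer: 228995/2772 ≈ 82.610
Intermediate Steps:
M = 21/2 (M = (3 + 18)/2 = (½)*21 = 21/2 ≈ 10.500)
v = 25 (v = 5 + 4*5 = 5 + 20 = 25)
u = 25 (u = (2 - 1)*25 = 1*25 = 25)
-130*(u/(-63) + M/h) = -130*(25/(-63) + (21/2)/(-44)) = -130*(25*(-1/63) + (21/2)*(-1/44)) = -130*(-25/63 - 21/88) = -130*(-3523/5544) = 228995/2772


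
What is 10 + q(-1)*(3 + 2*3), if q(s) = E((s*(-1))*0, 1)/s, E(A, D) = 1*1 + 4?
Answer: -35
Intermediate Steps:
E(A, D) = 5 (E(A, D) = 1 + 4 = 5)
q(s) = 5/s
10 + q(-1)*(3 + 2*3) = 10 + (5/(-1))*(3 + 2*3) = 10 + (5*(-1))*(3 + 6) = 10 - 5*9 = 10 - 45 = -35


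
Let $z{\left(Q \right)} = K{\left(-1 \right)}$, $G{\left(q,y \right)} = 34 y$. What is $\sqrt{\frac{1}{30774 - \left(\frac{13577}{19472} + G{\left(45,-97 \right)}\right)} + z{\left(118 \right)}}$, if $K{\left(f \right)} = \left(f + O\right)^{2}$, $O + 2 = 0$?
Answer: $\frac{\sqrt{3961343713631343945}}{663436407} \approx 3.0$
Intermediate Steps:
$O = -2$ ($O = -2 + 0 = -2$)
$K{\left(f \right)} = \left(-2 + f\right)^{2}$ ($K{\left(f \right)} = \left(f - 2\right)^{2} = \left(-2 + f\right)^{2}$)
$z{\left(Q \right)} = 9$ ($z{\left(Q \right)} = \left(-2 - 1\right)^{2} = \left(-3\right)^{2} = 9$)
$\sqrt{\frac{1}{30774 - \left(\frac{13577}{19472} + G{\left(45,-97 \right)}\right)} + z{\left(118 \right)}} = \sqrt{\frac{1}{30774 + \left(\frac{13577}{-19472} - 34 \left(-97\right)\right)} + 9} = \sqrt{\frac{1}{30774 + \left(13577 \left(- \frac{1}{19472}\right) - -3298\right)} + 9} = \sqrt{\frac{1}{30774 + \left(- \frac{13577}{19472} + 3298\right)} + 9} = \sqrt{\frac{1}{30774 + \frac{64205079}{19472}} + 9} = \sqrt{\frac{1}{\frac{663436407}{19472}} + 9} = \sqrt{\frac{19472}{663436407} + 9} = \sqrt{\frac{5970947135}{663436407}} = \frac{\sqrt{3961343713631343945}}{663436407}$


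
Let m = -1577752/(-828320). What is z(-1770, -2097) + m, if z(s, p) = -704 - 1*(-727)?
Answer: 2578639/103540 ≈ 24.905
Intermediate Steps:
z(s, p) = 23 (z(s, p) = -704 + 727 = 23)
m = 197219/103540 (m = -1577752*(-1/828320) = 197219/103540 ≈ 1.9048)
z(-1770, -2097) + m = 23 + 197219/103540 = 2578639/103540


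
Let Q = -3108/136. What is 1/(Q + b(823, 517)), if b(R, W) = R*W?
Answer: 34/14465917 ≈ 2.3504e-6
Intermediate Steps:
Q = -777/34 (Q = (1/136)*(-3108) = -777/34 ≈ -22.853)
1/(Q + b(823, 517)) = 1/(-777/34 + 823*517) = 1/(-777/34 + 425491) = 1/(14465917/34) = 34/14465917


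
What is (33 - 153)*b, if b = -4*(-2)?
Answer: -960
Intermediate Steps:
b = 8
(33 - 153)*b = (33 - 153)*8 = -120*8 = -960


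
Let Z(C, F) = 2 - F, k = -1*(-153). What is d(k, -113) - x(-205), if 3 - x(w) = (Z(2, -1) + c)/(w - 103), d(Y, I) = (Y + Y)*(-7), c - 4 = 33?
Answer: -165175/77 ≈ -2145.1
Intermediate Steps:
c = 37 (c = 4 + 33 = 37)
k = 153
d(Y, I) = -14*Y (d(Y, I) = (2*Y)*(-7) = -14*Y)
x(w) = 3 - 40/(-103 + w) (x(w) = 3 - ((2 - 1*(-1)) + 37)/(w - 103) = 3 - ((2 + 1) + 37)/(-103 + w) = 3 - (3 + 37)/(-103 + w) = 3 - 40/(-103 + w))
d(k, -113) - x(-205) = -14*153 - (-349 + 3*(-205))/(-103 - 205) = -2142 - (-349 - 615)/(-308) = -2142 - (-1)*(-964)/308 = -2142 - 1*241/77 = -2142 - 241/77 = -165175/77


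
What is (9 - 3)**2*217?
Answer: 7812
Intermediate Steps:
(9 - 3)**2*217 = 6**2*217 = 36*217 = 7812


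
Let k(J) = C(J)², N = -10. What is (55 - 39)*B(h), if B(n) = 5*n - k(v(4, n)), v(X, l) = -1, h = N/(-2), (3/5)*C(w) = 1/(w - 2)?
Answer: 32000/81 ≈ 395.06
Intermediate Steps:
C(w) = 5/(3*(-2 + w)) (C(w) = 5/(3*(w - 2)) = 5/(3*(-2 + w)))
h = 5 (h = -10/(-2) = -10*(-½) = 5)
k(J) = 25/(9*(-2 + J)²) (k(J) = (5/(3*(-2 + J)))² = 25/(9*(-2 + J)²))
B(n) = -25/81 + 5*n (B(n) = 5*n - 25/(9*(-2 - 1)²) = 5*n - 25/(9*(-3)²) = 5*n - 25/(9*9) = 5*n - 1*25/81 = 5*n - 25/81 = -25/81 + 5*n)
(55 - 39)*B(h) = (55 - 39)*(-25/81 + 5*5) = 16*(-25/81 + 25) = 16*(2000/81) = 32000/81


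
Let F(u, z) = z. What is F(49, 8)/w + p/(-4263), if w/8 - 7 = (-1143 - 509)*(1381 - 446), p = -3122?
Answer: 32804609/44793777 ≈ 0.73235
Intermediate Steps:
w = -12356904 (w = 56 + 8*((-1143 - 509)*(1381 - 446)) = 56 + 8*(-1652*935) = 56 + 8*(-1544620) = 56 - 12356960 = -12356904)
F(49, 8)/w + p/(-4263) = 8/(-12356904) - 3122/(-4263) = 8*(-1/12356904) - 3122*(-1/4263) = -1/1544613 + 446/609 = 32804609/44793777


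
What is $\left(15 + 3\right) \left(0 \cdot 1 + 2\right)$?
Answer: $36$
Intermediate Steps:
$\left(15 + 3\right) \left(0 \cdot 1 + 2\right) = 18 \left(0 + 2\right) = 18 \cdot 2 = 36$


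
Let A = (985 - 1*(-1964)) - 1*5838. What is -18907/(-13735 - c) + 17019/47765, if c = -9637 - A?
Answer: 1022004608/333734055 ≈ 3.0623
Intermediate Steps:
A = -2889 (A = (985 + 1964) - 5838 = 2949 - 5838 = -2889)
c = -6748 (c = -9637 - 1*(-2889) = -9637 + 2889 = -6748)
-18907/(-13735 - c) + 17019/47765 = -18907/(-13735 - 1*(-6748)) + 17019/47765 = -18907/(-13735 + 6748) + 17019*(1/47765) = -18907/(-6987) + 17019/47765 = -18907*(-1/6987) + 17019/47765 = 18907/6987 + 17019/47765 = 1022004608/333734055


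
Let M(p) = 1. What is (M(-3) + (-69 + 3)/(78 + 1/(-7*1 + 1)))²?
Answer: 5041/218089 ≈ 0.023114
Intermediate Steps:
(M(-3) + (-69 + 3)/(78 + 1/(-7*1 + 1)))² = (1 + (-69 + 3)/(78 + 1/(-7*1 + 1)))² = (1 - 66/(78 + 1/(-7 + 1)))² = (1 - 66/(78 + 1/(-6)))² = (1 - 66/(78 - ⅙))² = (1 - 66/467/6)² = (1 - 66*6/467)² = (1 - 396/467)² = (71/467)² = 5041/218089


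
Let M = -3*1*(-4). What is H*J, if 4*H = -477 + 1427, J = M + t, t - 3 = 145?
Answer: 38000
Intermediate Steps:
t = 148 (t = 3 + 145 = 148)
M = 12 (M = -3*(-4) = 12)
J = 160 (J = 12 + 148 = 160)
H = 475/2 (H = (-477 + 1427)/4 = (¼)*950 = 475/2 ≈ 237.50)
H*J = (475/2)*160 = 38000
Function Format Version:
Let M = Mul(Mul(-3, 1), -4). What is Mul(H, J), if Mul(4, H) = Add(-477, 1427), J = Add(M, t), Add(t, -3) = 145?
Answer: 38000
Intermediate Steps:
t = 148 (t = Add(3, 145) = 148)
M = 12 (M = Mul(-3, -4) = 12)
J = 160 (J = Add(12, 148) = 160)
H = Rational(475, 2) (H = Mul(Rational(1, 4), Add(-477, 1427)) = Mul(Rational(1, 4), 950) = Rational(475, 2) ≈ 237.50)
Mul(H, J) = Mul(Rational(475, 2), 160) = 38000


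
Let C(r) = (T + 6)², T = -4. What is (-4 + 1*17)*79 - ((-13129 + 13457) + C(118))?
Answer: 695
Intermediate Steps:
C(r) = 4 (C(r) = (-4 + 6)² = 2² = 4)
(-4 + 1*17)*79 - ((-13129 + 13457) + C(118)) = (-4 + 1*17)*79 - ((-13129 + 13457) + 4) = (-4 + 17)*79 - (328 + 4) = 13*79 - 1*332 = 1027 - 332 = 695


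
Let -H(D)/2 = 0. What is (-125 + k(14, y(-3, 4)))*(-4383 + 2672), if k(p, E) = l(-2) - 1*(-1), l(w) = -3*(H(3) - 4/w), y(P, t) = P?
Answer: 222430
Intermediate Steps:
H(D) = 0 (H(D) = -2*0 = 0)
l(w) = 12/w (l(w) = -3*(0 - 4/w) = -(-12)/w = 12/w)
k(p, E) = -5 (k(p, E) = 12/(-2) - 1*(-1) = 12*(-½) + 1 = -6 + 1 = -5)
(-125 + k(14, y(-3, 4)))*(-4383 + 2672) = (-125 - 5)*(-4383 + 2672) = -130*(-1711) = 222430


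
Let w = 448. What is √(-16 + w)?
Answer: 12*√3 ≈ 20.785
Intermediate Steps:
√(-16 + w) = √(-16 + 448) = √432 = 12*√3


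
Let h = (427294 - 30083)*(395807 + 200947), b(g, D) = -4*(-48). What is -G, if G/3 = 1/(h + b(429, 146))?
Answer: -1/79012417762 ≈ -1.2656e-11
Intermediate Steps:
b(g, D) = 192
h = 237037253094 (h = 397211*596754 = 237037253094)
G = 1/79012417762 (G = 3/(237037253094 + 192) = 3/237037253286 = 3*(1/237037253286) = 1/79012417762 ≈ 1.2656e-11)
-G = -1*1/79012417762 = -1/79012417762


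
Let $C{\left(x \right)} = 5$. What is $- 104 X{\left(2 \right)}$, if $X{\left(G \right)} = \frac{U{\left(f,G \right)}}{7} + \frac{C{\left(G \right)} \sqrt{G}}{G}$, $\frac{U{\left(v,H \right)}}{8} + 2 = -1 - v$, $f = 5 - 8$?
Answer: $- 260 \sqrt{2} \approx -367.7$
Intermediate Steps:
$f = -3$ ($f = 5 - 8 = -3$)
$U{\left(v,H \right)} = -24 - 8 v$ ($U{\left(v,H \right)} = -16 + 8 \left(-1 - v\right) = -16 - \left(8 + 8 v\right) = -24 - 8 v$)
$X{\left(G \right)} = \frac{5}{\sqrt{G}}$ ($X{\left(G \right)} = \frac{-24 - -24}{7} + \frac{5 \sqrt{G}}{G} = \left(-24 + 24\right) \frac{1}{7} + \frac{5}{\sqrt{G}} = 0 \cdot \frac{1}{7} + \frac{5}{\sqrt{G}} = 0 + \frac{5}{\sqrt{G}} = \frac{5}{\sqrt{G}}$)
$- 104 X{\left(2 \right)} = - 104 \frac{5}{\sqrt{2}} = - 104 \cdot 5 \frac{\sqrt{2}}{2} = - 104 \frac{5 \sqrt{2}}{2} = - 260 \sqrt{2}$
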